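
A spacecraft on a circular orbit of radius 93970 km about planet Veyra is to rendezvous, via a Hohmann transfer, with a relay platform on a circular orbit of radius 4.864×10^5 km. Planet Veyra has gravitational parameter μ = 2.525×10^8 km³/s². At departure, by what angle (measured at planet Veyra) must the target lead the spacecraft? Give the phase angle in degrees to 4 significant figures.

φ = 97.05°

Semi-major axis of the transfer orbit: a_t = (93970 + 4.864×10^5)/2 = 2.90185×10^5 km.
Transfer time t = π√(a_t³/μ) = 30905 s.
Target angular speed ω₂ = √(μ/r₂³) = 4.6843×10^-5 rad/s.
Angle swept by the target during transfer: ω₂·t = 1.4477 rad = 82.95°.
The spacecraft traverses 180° on the transfer ellipse, so the target must lead by 180° − 82.95° = 97.05°.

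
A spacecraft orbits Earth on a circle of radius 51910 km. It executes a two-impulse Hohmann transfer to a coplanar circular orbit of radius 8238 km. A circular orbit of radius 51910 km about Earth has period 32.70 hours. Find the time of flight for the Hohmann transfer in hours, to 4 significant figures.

From Kepler's third law T² = 4π²r³/μ at r = 51910 km, T = 32.70 hours = 32.70 × 3600 s = 1.1772×10^5 s: μ = 4π²r³/T² = 3.98485×10^5 km³/s².
Transfer-ellipse semi-major axis a_t = (r₁ + r₂)/2 = (51910 + 8238)/2 = 30074 km.
Transfer time t = π√(a_t³/μ) = π√((30074)³ / 3.98485×10^5) = 25956 s.
Converting: 25956 s ÷ 3600 s/hour = 7.210 hours.

t = 7.210 hours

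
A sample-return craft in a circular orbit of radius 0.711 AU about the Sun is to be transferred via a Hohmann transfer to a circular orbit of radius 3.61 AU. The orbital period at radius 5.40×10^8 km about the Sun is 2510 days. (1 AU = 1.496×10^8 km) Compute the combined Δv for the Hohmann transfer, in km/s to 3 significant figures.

From Kepler's third law T² = 4π²r³/μ at r = 5.40×10^8 km, T = 2510 days = 2510 × 86400 s = 2.16864×10^8 s: μ = 4π²r³/T² = 1.32180×10^11 km³/s².
In km: r₁ = 0.711 × 1.496×10^8 = 1.063656×10^8 km; r₂ = 3.61 × 1.496×10^8 = 5.40056×10^8 km.
The Hohmann ellipse has a_t = (r₁ + r₂)/2 = 3.232108×10^8 km.
Circular speed at r₁: v₁ = √(μ/r₁) = √(1.32180×10^11/1.063656×10^8) = 35.25 km/s.
On the transfer ellipse at r₁, v² = μ(2/r − 1/a) gives v_p = √[μ(2/r₁ − 1/a_t)] = 45.57 km/s.
First burn Δv₁ = |v_p − v₁| = 10.32 km/s.
Circular speed at r₂: v₂ = √(μ/r₂) = 15.645 km/s.
Transfer-orbit speed at r₂: v_a = √[μ(2/r₂ − 1/a_t)] = 8.9747 km/s.
Second burn Δv₂ = |v₂ − v_a| = 6.670 km/s.
Δv = Δv₁ + Δv₂ = 10.32 + 6.670 = 16.99 km/s.

Δv = 17.0 km/s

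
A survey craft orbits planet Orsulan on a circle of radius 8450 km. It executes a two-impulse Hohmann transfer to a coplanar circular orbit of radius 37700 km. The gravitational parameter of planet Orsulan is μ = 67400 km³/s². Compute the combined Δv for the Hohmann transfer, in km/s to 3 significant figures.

Δv = 1.31 km/s

Semi-major axis of the transfer orbit: a_t = (8450 + 37700)/2 = 23075 km.
Circular speed at r₁: v₁ = √(μ/r₁) = √(67400/8450) = 2.82424 km/s.
Transfer-orbit speed at r₁ (vis-viva): v_p = √[μ(2/r₁ − 1/a_t)] = 3.60995 km/s.
First burn Δv₁ = |v_p − v₁| = 0.7857 km/s.
Circular speed at r₂: v₂ = √(μ/r₂) = 1.3371 km/s.
Transfer-orbit speed at r₂: v_a = √[μ(2/r₂ − 1/a_t)] = 0.80913 km/s.
Second burn Δv₂ = |v₂ − v_a| = 0.5280 km/s.
Δv = Δv₁ + Δv₂ = 0.7857 + 0.5280 = 1.314 km/s.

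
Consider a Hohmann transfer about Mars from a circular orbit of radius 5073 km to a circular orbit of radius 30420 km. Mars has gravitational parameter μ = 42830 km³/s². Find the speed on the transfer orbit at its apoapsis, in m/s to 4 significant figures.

The Hohmann ellipse has a_t = (r₁ + r₂)/2 = 17746.5 km.
At apoapsis, r = 30420 km.
From the vis-viva equation, v = √[μ(2/r − 1/a_t)] = 0.6344 km/s.

v = 634.4 m/s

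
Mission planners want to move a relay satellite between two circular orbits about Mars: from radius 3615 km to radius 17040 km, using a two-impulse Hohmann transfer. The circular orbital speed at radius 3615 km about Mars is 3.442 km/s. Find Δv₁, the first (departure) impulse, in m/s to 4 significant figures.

From the circular-orbit relation v² = μ/r at r = 3615 km: μ = v²r = (3.442)² × 3615 = 42828.2 km³/s².
Transfer-ellipse semi-major axis a_t = (r₁ + r₂)/2 = (3615 + 17040)/2 = 10327.5 km.
Circular speed at r = 3615 km: v_c = √(μ/r) = 3.4420 km/s.
Vis-viva on the transfer ellipse at r = 3615 km gives v_t = √[μ(2/r − 1/a_t)] = 4.4213 km/s.
Δv₁ = |v_t − v_c| = |4.4213 − 3.4420| = 0.9793 km/s.

Δv₁ = 979.3 m/s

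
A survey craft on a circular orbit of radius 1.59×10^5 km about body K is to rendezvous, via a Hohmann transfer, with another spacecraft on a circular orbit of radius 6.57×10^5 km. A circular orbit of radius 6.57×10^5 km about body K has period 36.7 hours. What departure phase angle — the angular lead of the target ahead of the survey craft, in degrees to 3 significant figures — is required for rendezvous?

From Kepler's third law T² = 4π²r³/μ at r = 6.57×10^5 km, T = 36.7 hours = 36.7 × 3600 s = 1.3212×10^5 s: μ = 4π²r³/T² = 6.41385×10^8 km³/s².
The Hohmann ellipse has a_t = (r₁ + r₂)/2 = 4.080×10^5 km.
Transfer time t = π√(a_t³/μ) = 32328 s.
Target angular speed ω₂ = √(μ/r₂³) = 4.7557×10^-5 rad/s.
Angle swept by the target during transfer: ω₂·t = 1.5374 rad = 88.09°.
Arrival is 180° from departure on the ellipse, so φ = 180° − 88.09° = 91.9°.

φ = 91.9°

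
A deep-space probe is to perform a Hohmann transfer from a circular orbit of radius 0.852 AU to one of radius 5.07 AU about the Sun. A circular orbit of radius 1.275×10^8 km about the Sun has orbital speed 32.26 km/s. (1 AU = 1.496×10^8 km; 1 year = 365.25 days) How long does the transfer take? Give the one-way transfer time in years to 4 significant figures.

t = 2.548 years

From the circular-orbit relation v² = μ/r at r = 1.275×10^8 km: μ = v²r = (32.26)² × 1.275×10^8 = 1.32690×10^11 km³/s².
In km: r₁ = 0.852 × 1.496×10^8 = 1.274592×10^8 km; r₂ = 5.07 × 1.496×10^8 = 7.58472×10^8 km.
Semi-major axis of the transfer orbit: a_t = (1.274592×10^8 + 7.58472×10^8)/2 = 4.429656×10^8 km.
By Kepler's third law the transfer-orbit period is T = 2π√(a_t³/μ), so t = T/2 = 8.041×10^7 s.
Converting: 8.041×10^7 s ÷ 3.15576×10^7 s/year (365.25 × 86400) = 2.548 years.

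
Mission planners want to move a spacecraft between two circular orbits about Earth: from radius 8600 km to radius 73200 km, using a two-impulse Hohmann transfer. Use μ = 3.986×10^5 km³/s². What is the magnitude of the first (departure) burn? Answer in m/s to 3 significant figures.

Semi-major axis of the transfer orbit: a_t = (8600 + 73200)/2 = 40900 km.
On the circular orbit at r = 8600 km, v_c = √(μ/r) = 6.808 km/s.
Transfer-orbit speed at the same r (vis-viva, a = a_t): v_t = √[μ(2/r − 1/a_t)] = 9.108 km/s.
Δv₁ = |v_t − v_c| = |9.108 − 6.808| = 2.300 km/s.

Δv₁ = 2300 m/s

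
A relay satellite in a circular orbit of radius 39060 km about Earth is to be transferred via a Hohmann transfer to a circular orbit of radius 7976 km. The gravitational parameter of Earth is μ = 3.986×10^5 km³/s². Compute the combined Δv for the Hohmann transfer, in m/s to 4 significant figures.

Transfer-ellipse semi-major axis a_t = (r₁ + r₂)/2 = (39060 + 7976)/2 = 23518 km.
At r₁ the circular-orbit speed is v₁ = √(μ/r₁) = 3.194 km/s.
Transfer-orbit speed at r₁ (vis-viva equation): v_a = √[μ(2/r₁ − 1/a_t)] = 1.860 km/s.
First burn Δv₁ = |v_a − v₁| = 1.334 km/s.
Circular speed at r₂: v₂ = √(μ/r₂) = 7.069 km/s.
Transfer-orbit speed at r₂: v_p = √[μ(2/r₂ − 1/a_t)] = 9.110 km/s.
Second burn Δv₂ = |v₂ − v_p| = 2.041 km/s.
Δv = Δv₁ + Δv₂ = 1.334 + 2.041 = 3.375 km/s.

Δv = 3375 m/s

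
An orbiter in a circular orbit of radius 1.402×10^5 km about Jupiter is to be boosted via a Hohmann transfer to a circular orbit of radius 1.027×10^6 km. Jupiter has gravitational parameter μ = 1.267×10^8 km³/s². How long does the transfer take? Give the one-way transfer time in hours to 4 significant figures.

t = 34.56 hours

Semi-major axis of the transfer orbit: a_t = (1.402×10^5 + 1.027×10^6)/2 = 5.836×10^5 km.
Half the transfer-orbit period gives t = π√(a_t³/μ) = 1.244×10^5 s.
Converting: 1.244×10^5 s ÷ 3600 s/hour = 34.56 hours.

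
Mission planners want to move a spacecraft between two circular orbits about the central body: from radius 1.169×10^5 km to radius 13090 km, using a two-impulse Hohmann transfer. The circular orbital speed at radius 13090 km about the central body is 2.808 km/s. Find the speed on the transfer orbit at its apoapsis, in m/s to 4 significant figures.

From the circular-orbit relation v² = μ/r at r = 13090 km: μ = v²r = (2.808)² × 13090 = 1.03213×10^5 km³/s².
Transfer-ellipse semi-major axis a_t = (r₁ + r₂)/2 = (1.169×10^5 + 13090)/2 = 64995 km.
The apoapsis of the transfer ellipse is at r = 1.169×10^5 km.
Vis-viva: v = √[μ(2/r − 1/a_t)] = √[1.03213×10^5 × (2/1.169×10^5 − 1/64995)] = 0.4217 km/s.

v = 421.7 m/s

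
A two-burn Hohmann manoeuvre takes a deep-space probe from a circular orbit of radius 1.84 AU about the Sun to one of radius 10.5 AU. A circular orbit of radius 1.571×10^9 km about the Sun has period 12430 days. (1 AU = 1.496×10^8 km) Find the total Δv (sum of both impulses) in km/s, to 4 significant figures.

From Kepler's third law T² = 4π²r³/μ at r = 1.571×10^9 km, T = 12430 days = 12430 × 86400 s = 1.073952×10^9 s: μ = 4π²r³/T² = 1.32715×10^11 km³/s².
In km: r₁ = 1.84 × 1.496×10^8 = 2.75264×10^8 km; r₂ = 10.5 × 1.496×10^8 = 1.5708×10^9 km.
Transfer-ellipse semi-major axis a_t = (r₁ + r₂)/2 = (2.75264×10^8 + 1.5708×10^9)/2 = 9.23032×10^8 km.
Circular speed at r₁: v₁ = √(μ/r₁) = √(1.32715×10^11/2.75264×10^8) = 21.9576 km/s.
Transfer-orbit speed at r₁ (vis-viva equation): v_p = √[μ(2/r₁ − 1/a_t)] = 28.6442 km/s.
First burn Δv₁ = |v_p − v₁| = 6.687 km/s.
At r₂, v₂ = √(μ/r₂) = 9.192 km/s.
Transfer-orbit speed at r₂: v_a = √[μ(2/r₂ − 1/a_t)] = 5.020 km/s.
Second burn Δv₂ = |v₂ − v_a| = 4.172 km/s.
Total Δv = Δv₁ + Δv₂ = 10.86 km/s.

Δv = 10.86 km/s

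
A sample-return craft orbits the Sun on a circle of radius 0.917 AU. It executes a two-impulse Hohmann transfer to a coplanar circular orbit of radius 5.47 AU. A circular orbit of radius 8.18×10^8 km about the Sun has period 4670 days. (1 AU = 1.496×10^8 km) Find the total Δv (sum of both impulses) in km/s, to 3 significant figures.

From Kepler's third law T² = 4π²r³/μ at r = 8.18×10^8 km, T = 4670 days = 4670 × 86400 s = 4.03488×10^8 s: μ = 4π²r³/T² = 1.32727×10^11 km³/s².
In km: r₁ = 0.917 × 1.496×10^8 = 1.371832×10^8 km; r₂ = 5.47 × 1.496×10^8 = 8.18312×10^8 km.
Transfer-ellipse semi-major axis a_t = (r₁ + r₂)/2 = (1.371832×10^8 + 8.18312×10^8)/2 = 4.777476×10^8 km.
Circular speed at r₁: v₁ = √(μ/r₁) = √(1.32727×10^11/1.371832×10^8) = 31.105 km/s.
On the transfer ellipse at r₁, v² = μ(2/r − 1/a) gives v_p = √[μ(2/r₁ − 1/a_t)] = 40.709 km/s.
First burn Δv₁ = |v_p − v₁| = 9.6040 km/s.
Circular speed at r₂: v₂ = √(μ/r₂) = 12.7356 km/s.
Transfer-orbit speed at r₂: v_a = √[μ(2/r₂ − 1/a_t)] = 6.82450 km/s.
Second burn Δv₂ = |v₂ − v_a| = 5.9111 km/s.
Total Δv = Δv₁ + Δv₂ = 15.52 km/s.

Δv = 15.5 km/s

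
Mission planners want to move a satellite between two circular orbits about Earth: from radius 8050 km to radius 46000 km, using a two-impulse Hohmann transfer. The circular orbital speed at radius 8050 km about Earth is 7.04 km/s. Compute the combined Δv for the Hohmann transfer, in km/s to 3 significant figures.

Δv = 3.48 km/s

From the circular-orbit relation v² = μ/r at r = 8050 km: μ = v²r = (7.04)² × 8050 = 3.98971×10^5 km³/s².
Transfer-ellipse semi-major axis a_t = (r₁ + r₂)/2 = (8050 + 46000)/2 = 27025 km.
At r₁ the circular-orbit speed is v₁ = √(μ/r₁) = 7.04000 km/s.
On the transfer ellipse at r₁, vis-viva equation gives v_p = √[μ(2/r₁ − 1/a_t)] = 9.18478 km/s.
First burn Δv₁ = |v_p − v₁| = 2.14478 km/s.
At r₂, v₂ = √(μ/r₂) = 2.945043 km/s.
Transfer-orbit speed at r₂: v_a = √[μ(2/r₂ − 1/a_t)] = 1.607336 km/s.
Second burn Δv₂ = |v₂ − v_a| = 1.33771 km/s.
Δv = Δv₁ + Δv₂ = 2.14478 + 1.33771 = 3.482 km/s.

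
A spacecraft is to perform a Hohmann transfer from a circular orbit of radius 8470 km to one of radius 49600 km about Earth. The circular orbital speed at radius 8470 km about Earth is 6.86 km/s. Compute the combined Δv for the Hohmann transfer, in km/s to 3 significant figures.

From the circular-orbit relation v² = μ/r at r = 8470 km: μ = v²r = (6.86)² × 8470 = 3.98595×10^5 km³/s².
The Hohmann ellipse has a_t = (r₁ + r₂)/2 = 29035 km.
At r₁ the circular-orbit speed is v₁ = √(μ/r₁) = 6.860 km/s.
On the transfer ellipse at r₁, v² = μ(2/r − 1/a) gives v_p = √[μ(2/r₁ − 1/a_t)] = 8.966 km/s.
First burn Δv₁ = |v_p − v₁| = 2.106 km/s.
Circular speed at r₂: v₂ = √(μ/r₂) = 2.835 km/s.
Transfer-orbit speed at r₂: v_a = √[μ(2/r₂ − 1/a_t)] = 1.531 km/s.
Second burn Δv₂ = |v₂ − v_a| = 1.304 km/s.
Δv = Δv₁ + Δv₂ = 2.106 + 1.304 = 3.410 km/s.

Δv = 3.41 km/s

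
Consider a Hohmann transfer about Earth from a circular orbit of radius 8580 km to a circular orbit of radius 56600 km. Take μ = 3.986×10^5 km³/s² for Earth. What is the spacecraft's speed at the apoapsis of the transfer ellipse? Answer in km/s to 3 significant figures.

Transfer-ellipse semi-major axis a_t = (r₁ + r₂)/2 = (8580 + 56600)/2 = 32590 km.
At apoapsis, r = 56600 km.
Applying v² = μ(2/r − 1/a_t): v = 1.362 km/s.

v = 1.36 km/s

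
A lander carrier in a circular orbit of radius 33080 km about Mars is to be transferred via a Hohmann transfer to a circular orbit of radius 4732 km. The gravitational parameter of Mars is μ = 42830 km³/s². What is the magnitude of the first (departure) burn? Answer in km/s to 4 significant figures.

Transfer-ellipse semi-major axis a_t = (r₁ + r₂)/2 = (33080 + 4732)/2 = 18906 km.
On the circular orbit at r = 33080 km, v_c = √(μ/r) = 1.1379 km/s.
Transfer-orbit speed at the same r (vis-viva, a = a_t): v_t = √[μ(2/r − 1/a_t)] = 0.56926 km/s.
Δv₁ = |v_t − v_c| = |0.56926 − 1.1379| = 0.5686 km/s.

Δv₁ = 0.5686 km/s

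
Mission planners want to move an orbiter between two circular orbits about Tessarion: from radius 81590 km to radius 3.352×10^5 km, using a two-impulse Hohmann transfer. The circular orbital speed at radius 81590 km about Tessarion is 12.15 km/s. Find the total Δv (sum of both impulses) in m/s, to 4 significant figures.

Δv = 5503 m/s

From the circular-orbit relation v² = μ/r at r = 81590 km: μ = v²r = (12.15)² × 81590 = 1.20445×10^7 km³/s².
The Hohmann ellipse has a_t = (r₁ + r₂)/2 = 2.08395×10^5 km.
At r₁ the circular-orbit speed is v₁ = √(μ/r₁) = 12.150 km/s.
Transfer-orbit speed at r₁ (vis-viva): v_p = √[μ(2/r₁ − 1/a_t)] = 15.409 km/s.
First burn Δv₁ = |v_p − v₁| = 3.259 km/s.
At r₂, v₂ = √(μ/r₂) = 5.9944 km/s.
Transfer-orbit speed at r₂: v_a = √[μ(2/r₂ − 1/a_t)] = 3.7507 km/s.
Second burn Δv₂ = |v₂ − v_a| = 2.244 km/s.
Δv = Δv₁ + Δv₂ = 3.259 + 2.244 = 5.503 km/s.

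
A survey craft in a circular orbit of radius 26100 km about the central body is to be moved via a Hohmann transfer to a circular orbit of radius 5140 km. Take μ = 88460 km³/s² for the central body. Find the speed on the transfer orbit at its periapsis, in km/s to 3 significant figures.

The Hohmann ellipse has a_t = (r₁ + r₂)/2 = 15620 km.
The periapsis of the transfer ellipse is at r = 5140 km.
Vis-viva: v = √[μ(2/r − 1/a_t)] = √[88460 × (2/5140 − 1/15620)] = 5.363 km/s.

v = 5.36 km/s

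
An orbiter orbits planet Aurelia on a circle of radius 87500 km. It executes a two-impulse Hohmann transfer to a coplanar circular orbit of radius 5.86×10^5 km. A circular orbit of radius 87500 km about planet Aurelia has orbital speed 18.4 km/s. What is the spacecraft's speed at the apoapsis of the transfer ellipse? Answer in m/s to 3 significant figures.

From the circular-orbit relation v² = μ/r at r = 87500 km: μ = v²r = (18.4)² × 87500 = 2.96240×10^7 km³/s².
The Hohmann ellipse has a_t = (r₁ + r₂)/2 = 3.3675×10^5 km.
The apoapsis of the transfer ellipse is at r = 5.860×10^5 km.
Applying v² = μ(2/r − 1/a_t): v = 3.624 km/s.

v = 3620 m/s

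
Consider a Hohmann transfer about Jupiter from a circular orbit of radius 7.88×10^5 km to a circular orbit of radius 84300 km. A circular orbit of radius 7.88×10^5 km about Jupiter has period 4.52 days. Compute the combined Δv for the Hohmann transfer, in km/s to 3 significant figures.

Δv = 20.4 km/s

From Kepler's third law T² = 4π²r³/μ at r = 7.88×10^5 km, T = 4.52 days = 4.52 × 86400 s = 3.90528×10^5 s: μ = 4π²r³/T² = 1.26658×10^8 km³/s².
Semi-major axis of the transfer orbit: a_t = (7.880×10^5 + 84300)/2 = 4.3615×10^5 km.
Circular speed at r₁: v₁ = √(μ/r₁) = √(1.26658×10^8/7.880×10^5) = 12.678 km/s.
On the transfer ellipse at r₁, v² = μ(2/r − 1/a) gives v_a = √[μ(2/r₁ − 1/a_t)] = 5.5738 km/s.
First burn Δv₁ = |v_a − v₁| = 7.104 km/s.
At r₂, v₂ = √(μ/r₂) = 38.76 km/s.
Transfer-orbit speed at r₂: v_p = √[μ(2/r₂ − 1/a_t)] = 52.10 km/s.
Second burn Δv₂ = |v₂ − v_p| = 13.34 km/s.
Δv = Δv₁ + Δv₂ = 7.104 + 13.34 = 20.44 km/s.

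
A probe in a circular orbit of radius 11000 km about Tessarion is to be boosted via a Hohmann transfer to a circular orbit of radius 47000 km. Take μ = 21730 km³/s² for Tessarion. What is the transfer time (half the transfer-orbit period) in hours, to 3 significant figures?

The Hohmann ellipse has a_t = (r₁ + r₂)/2 = 29000 km.
Transfer time t = π√(a_t³/μ) = π√((29000)³ / 21730) = 1.052×10^5 s.
Converting: 1.052×10^5 s ÷ 3600 s/hour = 29.2 hours.

t = 29.2 hours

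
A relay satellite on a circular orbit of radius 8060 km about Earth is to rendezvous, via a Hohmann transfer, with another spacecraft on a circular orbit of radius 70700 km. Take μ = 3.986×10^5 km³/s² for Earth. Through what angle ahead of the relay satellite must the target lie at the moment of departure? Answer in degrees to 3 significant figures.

Transfer-ellipse semi-major axis a_t = (r₁ + r₂)/2 = (8060 + 70700)/2 = 39380 km.
The half-period of the transfer ellipse is t = π√(a_t³/μ) = 38890 s.
The target's mean motion on its circular orbit is ω₂ = √(μ/r₂³) = 3.358×10^-5 rad/s.
Angle swept by the target during transfer: ω₂·t = 1.306 rad = 74.83°.
The relay satellite traverses 180° on the transfer ellipse, so the target must lead by 180° − 74.83° = 105°.

φ = 105°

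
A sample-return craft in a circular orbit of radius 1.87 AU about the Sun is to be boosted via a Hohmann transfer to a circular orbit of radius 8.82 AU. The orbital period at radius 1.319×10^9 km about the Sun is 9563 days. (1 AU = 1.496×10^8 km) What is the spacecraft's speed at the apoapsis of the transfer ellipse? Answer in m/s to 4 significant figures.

v = 5932 m/s

From Kepler's third law T² = 4π²r³/μ at r = 1.319×10^9 km, T = 9563 days = 9563 × 86400 s = 8.262432×10^8 s: μ = 4π²r³/T² = 1.32702×10^11 km³/s².
In km: r₁ = 1.87 × 1.496×10^8 = 2.79752×10^8 km; r₂ = 8.82 × 1.496×10^8 = 1.319472×10^9 km.
Semi-major axis of the transfer orbit: a_t = (2.79752×10^8 + 1.319472×10^9)/2 = 7.99612×10^8 km.
The apoapsis of the transfer ellipse is at r = 1.319472×10^9 km.
Applying v² = μ(2/r − 1/a_t): v = 5.932 km/s.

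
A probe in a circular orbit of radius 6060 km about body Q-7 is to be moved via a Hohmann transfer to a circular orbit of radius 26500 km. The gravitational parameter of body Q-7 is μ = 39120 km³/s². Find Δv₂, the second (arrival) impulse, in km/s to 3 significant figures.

Δv₂ = 0.474 km/s

Transfer-ellipse semi-major axis a_t = (r₁ + r₂)/2 = (6060 + 26500)/2 = 16280 km.
Circular speed at r = 26500 km: v_c = √(μ/r) = 1.215 km/s.
Transfer-orbit speed at the same r (vis-viva, a = a_t): v_t = √[μ(2/r − 1/a_t)] = 0.7413 km/s.
Δv₂ = |v_t − v_c| = |0.7413 − 1.215| = 0.4737 km/s.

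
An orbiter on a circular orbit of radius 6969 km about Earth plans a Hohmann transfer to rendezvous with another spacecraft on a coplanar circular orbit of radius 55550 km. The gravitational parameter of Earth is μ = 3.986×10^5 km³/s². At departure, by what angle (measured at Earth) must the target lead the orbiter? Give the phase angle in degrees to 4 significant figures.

The Hohmann ellipse has a_t = (r₁ + r₂)/2 = 31259.5 km.
Transfer time t = π√(a_t³/μ) = 27501.4 s.
Target angular speed ω₂ = √(μ/r₂³) = 4.82217×10^-5 rad/s.
Angle swept by the target during transfer: ω₂·t = 1.32616 rad = 75.98°.
Arrival is 180° from departure on the ellipse, so φ = 180° − 75.98° = 104.0°.

φ = 104.0°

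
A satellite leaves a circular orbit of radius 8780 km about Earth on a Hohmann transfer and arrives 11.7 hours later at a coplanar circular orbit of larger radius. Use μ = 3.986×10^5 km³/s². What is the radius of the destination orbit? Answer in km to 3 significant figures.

Transfer time t = 11.7 hours = 42120 s, and t = π√(a_t³/μ).
So a_t = (μ t²/π²)^(1/3) = (3.986×10^5 × (42120)² / π²)^(1/3) = 41534 km.
Since a_t = (r₁ + r₂)/2, r₂ = 2a_t − r₁ = 2×41534 − 8780 = 74288 km.

r₂ = 74300 km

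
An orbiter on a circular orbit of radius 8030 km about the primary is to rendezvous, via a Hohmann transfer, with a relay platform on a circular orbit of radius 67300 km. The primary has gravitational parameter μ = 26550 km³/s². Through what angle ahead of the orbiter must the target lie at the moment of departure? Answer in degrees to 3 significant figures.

φ = 105°

Semi-major axis of the transfer orbit: a_t = (8030 + 67300)/2 = 37665 km.
Transfer time t = π√(a_t³/μ) = 1.40937×10^5 s.
The target's mean motion on its circular orbit is ω₂ = √(μ/r₂³) = 9.33275×10^-6 rad/s.
Angle swept by the target during transfer: ω₂·t = 1.3153 rad = 75.36°.
Arrival is 180° from departure on the ellipse, so φ = 180° − 75.36° = 105°.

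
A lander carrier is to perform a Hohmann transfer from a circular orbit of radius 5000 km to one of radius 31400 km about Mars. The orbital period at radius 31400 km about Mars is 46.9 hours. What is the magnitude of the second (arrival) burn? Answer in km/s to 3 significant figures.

From Kepler's third law T² = 4π²r³/μ at r = 31400 km, T = 46.9 hours = 46.9 × 3600 s = 1.6884×10^5 s: μ = 4π²r³/T² = 42874.4 km³/s².
Transfer-ellipse semi-major axis a_t = (r₁ + r₂)/2 = (5000 + 31400)/2 = 18200 km.
Circular speed at r = 31400 km: v_c = √(μ/r) = 1.1685 km/s.
Transfer-orbit speed at the same r (vis-viva, a = a_t): v_t = √[μ(2/r − 1/a_t)] = 0.61247 km/s.
Δv₂ = |v_t − v_c| = |0.61247 − 1.1685| = 0.5560 km/s.

Δv₂ = 0.556 km/s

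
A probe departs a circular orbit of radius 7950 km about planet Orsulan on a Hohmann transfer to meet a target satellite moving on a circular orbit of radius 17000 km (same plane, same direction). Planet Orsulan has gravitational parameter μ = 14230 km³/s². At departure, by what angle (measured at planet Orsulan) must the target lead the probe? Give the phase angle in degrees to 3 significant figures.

φ = 66.8°

Semi-major axis of the transfer orbit: a_t = (7950 + 17000)/2 = 12475 km.
The half-period of the transfer ellipse is t = π√(a_t³/μ) = 36700 s.
Target angular speed ω₂ = √(μ/r₂³) = 5.382×10^-5 rad/s.
Angle swept by the target during transfer: ω₂·t = 1.975 rad = 113.2°.
Arrival is 180° from departure on the ellipse, so φ = 180° − 113.2° = 66.8°.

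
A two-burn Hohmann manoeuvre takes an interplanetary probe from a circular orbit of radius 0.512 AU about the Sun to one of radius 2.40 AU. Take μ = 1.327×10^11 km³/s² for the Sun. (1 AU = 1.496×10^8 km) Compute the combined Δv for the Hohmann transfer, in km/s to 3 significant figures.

In km: r₁ = 0.512 × 1.496×10^8 = 7.65952×10^7 km; r₂ = 2.40 × 1.496×10^8 = 3.5904×10^8 km.
Semi-major axis of the transfer orbit: a_t = (7.65952×10^7 + 3.5904×10^8)/2 = 2.178176×10^8 km.
Circular speed at r₁: v₁ = √(μ/r₁) = √(1.327×10^11/7.65952×10^7) = 41.623 km/s.
Transfer-orbit speed at r₁ (vis-viva equation): v_p = √[μ(2/r₁ − 1/a_t)] = 53.439 km/s.
First burn Δv₁ = |v_p − v₁| = 11.816 km/s.
Circular speed at r₂: v₂ = √(μ/r₂) = 19.2249 km/s.
Transfer-orbit speed at r₂: v_a = √[μ(2/r₂ − 1/a_t)] = 11.4004 km/s.
Second burn Δv₂ = |v₂ − v_a| = 7.8245 km/s.
Δv = Δv₁ + Δv₂ = 11.816 + 7.8245 = 19.64 km/s.

Δv = 19.6 km/s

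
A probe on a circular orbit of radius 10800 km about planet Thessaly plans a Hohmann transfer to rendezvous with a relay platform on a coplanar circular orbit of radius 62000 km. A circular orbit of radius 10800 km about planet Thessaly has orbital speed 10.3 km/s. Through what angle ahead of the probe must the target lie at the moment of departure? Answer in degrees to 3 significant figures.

From the circular-orbit relation v² = μ/r at r = 10800 km: μ = v²r = (10.3)² × 10800 = 1.14577×10^6 km³/s².
The Hohmann ellipse has a_t = (r₁ + r₂)/2 = 36400 km.
The half-period of the transfer ellipse is t = π√(a_t³/μ) = 20382 s.
Target angular speed ω₂ = √(μ/r₂³) = 6.9336×10^-5 rad/s.
Angle swept by the target during transfer: ω₂·t = 1.4132 rad = 80.97°.
The probe traverses 180° on the transfer ellipse, so the target must lead by 180° − 80.97° = 99.0°.

φ = 99.0°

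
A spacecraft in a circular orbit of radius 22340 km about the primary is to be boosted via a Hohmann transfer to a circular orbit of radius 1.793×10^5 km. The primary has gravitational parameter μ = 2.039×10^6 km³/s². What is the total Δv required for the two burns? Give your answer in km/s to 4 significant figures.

The Hohmann ellipse has a_t = (r₁ + r₂)/2 = 1.0082×10^5 km.
Circular speed at r₁: v₁ = √(μ/r₁) = √(2.039×10^6/22340) = 9.55360 km/s.
Transfer-orbit speed at r₁ (v² = μ(2/r − 1/a)): v_p = √[μ(2/r₁ − 1/a_t)] = 12.7404 km/s.
First burn Δv₁ = |v_p − v₁| = 3.187 km/s.
Circular speed at r₂: v₂ = √(μ/r₂) = 3.372 km/s.
Transfer-orbit speed at r₂: v_a = √[μ(2/r₂ − 1/a_t)] = 1.587 km/s.
Second burn Δv₂ = |v₂ − v_a| = 1.785 km/s.
Δv = Δv₁ + Δv₂ = 3.187 + 1.785 = 4.972 km/s.

Δv = 4.972 km/s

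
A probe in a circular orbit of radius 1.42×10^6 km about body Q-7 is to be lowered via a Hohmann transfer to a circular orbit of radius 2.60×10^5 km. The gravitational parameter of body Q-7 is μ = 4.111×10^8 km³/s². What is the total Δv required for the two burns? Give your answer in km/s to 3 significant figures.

Δv = 19.5 km/s

The Hohmann ellipse has a_t = (r₁ + r₂)/2 = 8.400×10^5 km.
Circular speed at r₁: v₁ = √(μ/r₁) = √(4.111×10^8/1.420×10^6) = 17.015 km/s.
On the transfer ellipse at r₁, vis-viva gives v_a = √[μ(2/r₁ − 1/a_t)] = 9.4662 km/s.
First burn Δv₁ = |v_a − v₁| = 7.549 km/s.
At r₂, v₂ = √(μ/r₂) = 39.76 km/s.
Transfer-orbit speed at r₂: v_p = √[μ(2/r₂ − 1/a_t)] = 51.70 km/s.
Second burn Δv₂ = |v₂ − v_p| = 11.94 km/s.
Δv = Δv₁ + Δv₂ = 7.549 + 11.94 = 19.49 km/s.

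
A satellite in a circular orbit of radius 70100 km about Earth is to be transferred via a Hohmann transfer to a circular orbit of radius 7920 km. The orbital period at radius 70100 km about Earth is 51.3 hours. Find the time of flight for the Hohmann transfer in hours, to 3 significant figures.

From Kepler's third law T² = 4π²r³/μ at r = 70100 km, T = 51.3 hours = 51.3 × 3600 s = 1.8468×10^5 s: μ = 4π²r³/T² = 3.98726×10^5 km³/s².
Semi-major axis of the transfer orbit: a_t = (70100 + 7920)/2 = 39010 km.
Transfer time t = π√(a_t³/μ) = π√((39010)³ / 3.98726×10^5) = 38330 s.
Converting: 38330 s ÷ 3600 s/hour = 10.6 hours.

t = 10.6 hours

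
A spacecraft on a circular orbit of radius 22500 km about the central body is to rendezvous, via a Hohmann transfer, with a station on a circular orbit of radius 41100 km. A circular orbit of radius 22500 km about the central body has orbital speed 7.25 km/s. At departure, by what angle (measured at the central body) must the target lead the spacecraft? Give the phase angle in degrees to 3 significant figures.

From the circular-orbit relation v² = μ/r at r = 22500 km: μ = v²r = (7.25)² × 22500 = 1.18266×10^6 km³/s².
Semi-major axis of the transfer orbit: a_t = (22500 + 41100)/2 = 31800 km.
Transfer time t = π√(a_t³/μ) = 16380 s.
Target angular speed ω₂ = √(μ/r₂³) = 1.305×10^-4 rad/s.
Angle swept by the target during transfer: ω₂·t = 2.138 rad = 122.5°.
Arrival is 180° from departure on the ellipse, so φ = 180° − 122.5° = 57.5°.

φ = 57.5°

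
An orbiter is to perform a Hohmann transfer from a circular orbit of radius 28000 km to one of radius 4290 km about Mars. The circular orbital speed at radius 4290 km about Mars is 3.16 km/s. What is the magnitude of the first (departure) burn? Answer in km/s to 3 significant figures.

Δv₁ = 0.599 km/s

From the circular-orbit relation v² = μ/r at r = 4290 km: μ = v²r = (3.16)² × 4290 = 42838.2 km³/s².
The Hohmann ellipse has a_t = (r₁ + r₂)/2 = 16145 km.
Circular speed at r = 28000 km: v_c = √(μ/r) = 1.2369 km/s.
Transfer-orbit speed at the same r (vis-viva, a = a_t): v_t = √[μ(2/r − 1/a_t)] = 0.63760 km/s.
Δv₁ = |v_t − v_c| = |0.63760 − 1.2369| = 0.5993 km/s.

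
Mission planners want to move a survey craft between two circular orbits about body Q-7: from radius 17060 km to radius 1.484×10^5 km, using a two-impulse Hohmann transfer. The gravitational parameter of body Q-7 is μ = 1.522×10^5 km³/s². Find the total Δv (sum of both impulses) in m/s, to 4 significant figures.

The Hohmann ellipse has a_t = (r₁ + r₂)/2 = 82730 km.
Circular speed at r₁: v₁ = √(μ/r₁) = √(1.522×10^5/17060) = 2.9869 km/s.
Transfer-orbit speed at r₁ (vis-viva): v_p = √[μ(2/r₁ − 1/a_t)] = 4.0004 km/s.
First burn Δv₁ = |v_p − v₁| = 1.0135 km/s.
Circular speed at r₂: v₂ = √(μ/r₂) = 1.01272 km/s.
Transfer-orbit speed at r₂: v_a = √[μ(2/r₂ − 1/a_t)] = 0.459884 km/s.
Second burn Δv₂ = |v₂ − v_a| = 0.55284 km/s.
Δv = Δv₁ + Δv₂ = 1.0135 + 0.55284 = 1.566 km/s.

Δv = 1566 m/s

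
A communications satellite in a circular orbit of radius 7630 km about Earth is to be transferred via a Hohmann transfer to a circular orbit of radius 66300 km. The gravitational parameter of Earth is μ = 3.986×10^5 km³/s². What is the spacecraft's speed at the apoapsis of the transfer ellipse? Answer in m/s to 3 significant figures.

v = 1110 m/s

Transfer-ellipse semi-major axis a_t = (r₁ + r₂)/2 = (7630 + 66300)/2 = 36965 km.
The apoapsis of the transfer ellipse is at r = 66300 km.
Vis-viva: v = √[μ(2/r − 1/a_t)] = √[3.986×10^5 × (2/66300 − 1/36965)] = 1.114 km/s.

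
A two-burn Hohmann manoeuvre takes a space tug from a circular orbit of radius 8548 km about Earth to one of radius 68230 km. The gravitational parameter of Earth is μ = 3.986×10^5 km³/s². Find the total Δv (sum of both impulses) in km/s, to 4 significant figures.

The Hohmann ellipse has a_t = (r₁ + r₂)/2 = 38389 km.
Circular speed at r₁: v₁ = √(μ/r₁) = √(3.986×10^5/8548) = 6.8287 km/s.
On the transfer ellipse at r₁, vis-viva gives v_p = √[μ(2/r₁ − 1/a_t)] = 9.1038 km/s.
First burn Δv₁ = |v_p − v₁| = 2.2751 km/s.
Circular speed at r₂: v₂ = √(μ/r₂) = 2.4170 km/s.
Transfer-orbit speed at r₂: v_a = √[μ(2/r₂ − 1/a_t)] = 1.1405 km/s.
Second burn Δv₂ = |v₂ − v_a| = 1.2765 km/s.
Total Δv = Δv₁ + Δv₂ = 3.552 km/s.

Δv = 3.552 km/s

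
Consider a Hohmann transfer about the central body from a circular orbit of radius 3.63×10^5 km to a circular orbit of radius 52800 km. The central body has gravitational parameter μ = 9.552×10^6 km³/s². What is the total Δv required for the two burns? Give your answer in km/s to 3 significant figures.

Δv = 6.87 km/s

Semi-major axis of the transfer orbit: a_t = (3.630×10^5 + 52800)/2 = 2.079×10^5 km.
Circular speed at r₁: v₁ = √(μ/r₁) = √(9.552×10^6/3.630×10^5) = 5.1297 km/s.
Transfer-orbit speed at r₁ (vis-viva equation): v_a = √[μ(2/r₁ − 1/a_t)] = 2.5851 km/s.
First burn Δv₁ = |v_a − v₁| = 2.5446 km/s.
Circular speed at r₂: v₂ = √(μ/r₂) = 13.4502 km/s.
Transfer-orbit speed at r₂: v_p = √[μ(2/r₂ − 1/a_t)] = 17.7728 km/s.
Second burn Δv₂ = |v₂ − v_p| = 4.3226 km/s.
Δv = Δv₁ + Δv₂ = 2.5446 + 4.3226 = 6.867 km/s.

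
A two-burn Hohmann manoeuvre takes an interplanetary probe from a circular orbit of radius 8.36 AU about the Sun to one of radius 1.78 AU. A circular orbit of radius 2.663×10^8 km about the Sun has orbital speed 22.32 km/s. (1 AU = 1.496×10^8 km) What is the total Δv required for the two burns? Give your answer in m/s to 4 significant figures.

From the circular-orbit relation v² = μ/r at r = 2.663×10^8 km: μ = v²r = (22.32)² × 2.663×10^8 = 1.32666×10^11 km³/s².
In km: r₁ = 8.36 × 1.496×10^8 = 1.250656×10^9 km; r₂ = 1.78 × 1.496×10^8 = 2.66288×10^8 km.
Semi-major axis of the transfer orbit: a_t = (1.250656×10^9 + 2.66288×10^8)/2 = 7.58472×10^8 km.
At r₁ the circular-orbit speed is v₁ = √(μ/r₁) = 10.30 km/s.
On the transfer ellipse at r₁, vis-viva gives v_a = √[μ(2/r₁ − 1/a_t)] = 6.103 km/s.
First burn Δv₁ = |v_a − v₁| = 4.197 km/s.
Circular speed at r₂: v₂ = √(μ/r₂) = 22.321 km/s.
Transfer-orbit speed at r₂: v_p = √[μ(2/r₂ − 1/a_t)] = 28.662 km/s.
Second burn Δv₂ = |v₂ − v_p| = 6.341 km/s.
Δv = Δv₁ + Δv₂ = 4.197 + 6.341 = 10.54 km/s.

Δv = 10540 m/s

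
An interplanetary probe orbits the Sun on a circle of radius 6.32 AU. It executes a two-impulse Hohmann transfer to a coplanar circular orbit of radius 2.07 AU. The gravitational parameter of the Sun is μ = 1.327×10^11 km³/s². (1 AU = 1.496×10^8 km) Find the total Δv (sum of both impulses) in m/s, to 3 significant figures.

Δv = 8230 m/s

In km: r₁ = 6.32 × 1.496×10^8 = 9.45472×10^8 km; r₂ = 2.07 × 1.496×10^8 = 3.09672×10^8 km.
Transfer-ellipse semi-major axis a_t = (r₁ + r₂)/2 = (9.45472×10^8 + 3.09672×10^8)/2 = 6.27572×10^8 km.
Circular speed at r₁: v₁ = √(μ/r₁) = √(1.327×10^11/9.45472×10^8) = 11.847 km/s.
Transfer-orbit speed at r₁ (vis-viva equation): v_a = √[μ(2/r₁ − 1/a_t)] = 8.3220 km/s.
First burn Δv₁ = |v_a − v₁| = 3.525 km/s.
At r₂, v₂ = √(μ/r₂) = 20.7007 km/s.
Transfer-orbit speed at r₂: v_p = √[μ(2/r₂ − 1/a_t)] = 25.4084 km/s.
Second burn Δv₂ = |v₂ − v_p| = 4.708 km/s.
Total Δv = Δv₁ + Δv₂ = 8.233 km/s.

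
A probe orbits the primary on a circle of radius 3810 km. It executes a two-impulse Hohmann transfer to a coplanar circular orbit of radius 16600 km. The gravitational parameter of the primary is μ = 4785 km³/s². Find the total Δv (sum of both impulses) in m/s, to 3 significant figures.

Δv = 517 m/s

Semi-major axis of the transfer orbit: a_t = (3810 + 16600)/2 = 10205 km.
At r₁ the circular-orbit speed is v₁ = √(μ/r₁) = 1.12067 km/s.
On the transfer ellipse at r₁, vis-viva gives v_p = √[μ(2/r₁ − 1/a_t)] = 1.42931 km/s.
First burn Δv₁ = |v_p − v₁| = 0.30864 km/s.
Circular speed at r₂: v₂ = √(μ/r₂) = 0.53689 km/s.
Transfer-orbit speed at r₂: v_a = √[μ(2/r₂ − 1/a_t)] = 0.32805 km/s.
Second burn Δv₂ = |v₂ − v_a| = 0.20884 km/s.
Δv = Δv₁ + Δv₂ = 0.30864 + 0.20884 = 0.5175 km/s.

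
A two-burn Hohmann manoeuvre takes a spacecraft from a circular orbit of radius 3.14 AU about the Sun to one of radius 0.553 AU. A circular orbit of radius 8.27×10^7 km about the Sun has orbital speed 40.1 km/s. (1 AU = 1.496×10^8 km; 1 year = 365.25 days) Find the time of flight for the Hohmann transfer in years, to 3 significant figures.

t = 1.25 years

From the circular-orbit relation v² = μ/r at r = 8.27×10^7 km: μ = v²r = (40.1)² × 8.27×10^7 = 1.32982×10^11 km³/s².
In km: r₁ = 3.14 × 1.496×10^8 = 4.69744×10^8 km; r₂ = 0.553 × 1.496×10^8 = 8.27288×10^7 km.
The Hohmann ellipse has a_t = (r₁ + r₂)/2 = 2.762364×10^8 km.
By Kepler's third law the transfer-orbit period is T = 2π√(a_t³/μ), so t = T/2 = 3.955×10^7 s.
Converting: 3.955×10^7 s ÷ 3.15576×10^7 s/year (365.25 × 86400) = 1.25 years.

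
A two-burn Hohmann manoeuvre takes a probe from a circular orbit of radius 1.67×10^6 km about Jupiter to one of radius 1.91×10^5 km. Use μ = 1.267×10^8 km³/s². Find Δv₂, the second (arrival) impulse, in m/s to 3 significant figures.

Δv₂ = 8750 m/s

The Hohmann ellipse has a_t = (r₁ + r₂)/2 = 9.305×10^5 km.
Circular speed at r = 1.910×10^5 km: v_c = √(μ/r) = 25.7556 km/s.
Vis-viva on the transfer ellipse at r = 1.910×10^5 km gives v_t = √[μ(2/r − 1/a_t)] = 34.5042 km/s.
Δv₂ = |v_t − v_c| = |34.5042 − 25.7556| = 8.749 km/s.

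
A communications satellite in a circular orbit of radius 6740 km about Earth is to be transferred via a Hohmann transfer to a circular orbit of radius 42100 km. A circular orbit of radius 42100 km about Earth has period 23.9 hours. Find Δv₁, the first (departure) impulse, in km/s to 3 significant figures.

Δv₁ = 2.41 km/s

From Kepler's third law T² = 4π²r³/μ at r = 42100 km, T = 23.9 hours = 23.9 × 3600 s = 86040 s: μ = 4π²r³/T² = 3.97929×10^5 km³/s².
Transfer-ellipse semi-major axis a_t = (r₁ + r₂)/2 = (6740 + 42100)/2 = 24420 km.
On the circular orbit at r = 6740 km, v_c = √(μ/r) = 7.6837 km/s.
Transfer-orbit speed at the same r (vis-viva, a = a_t): v_t = √[μ(2/r − 1/a_t)] = 10.089 km/s.
Δv₁ = |v_t − v_c| = |10.089 − 7.6837| = 2.405 km/s.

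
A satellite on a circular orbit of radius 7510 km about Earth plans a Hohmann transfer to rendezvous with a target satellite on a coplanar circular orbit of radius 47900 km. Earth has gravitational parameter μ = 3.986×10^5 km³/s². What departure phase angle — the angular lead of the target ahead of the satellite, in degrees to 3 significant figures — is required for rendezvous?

φ = 101°

Semi-major axis of the transfer orbit: a_t = (7510 + 47900)/2 = 27705 km.
Transfer time t = π√(a_t³/μ) = 22950 s.
The target's mean motion on its circular orbit is ω₂ = √(μ/r₂³) = 6.022×10^-5 rad/s.
Angle swept by the target during transfer: ω₂·t = 1.382 rad = 79.18°.
Arrival is 180° from departure on the ellipse, so φ = 180° − 79.18° = 101°.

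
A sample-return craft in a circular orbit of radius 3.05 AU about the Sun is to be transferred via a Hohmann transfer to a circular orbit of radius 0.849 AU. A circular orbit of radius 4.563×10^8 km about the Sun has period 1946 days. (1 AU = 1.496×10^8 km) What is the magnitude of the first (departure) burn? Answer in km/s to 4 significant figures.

From Kepler's third law T² = 4π²r³/μ at r = 4.563×10^8 km, T = 1946 days = 1946 × 86400 s = 1.681344×10^8 s: μ = 4π²r³/T² = 1.32678×10^11 km³/s².
In km: r₁ = 3.05 × 1.496×10^8 = 4.5628×10^8 km; r₂ = 0.849 × 1.496×10^8 = 1.270104×10^8 km.
Transfer-ellipse semi-major axis a_t = (r₁ + r₂)/2 = (4.5628×10^8 + 1.270104×10^8)/2 = 2.916452×10^8 km.
On the circular orbit at r = 4.5628×10^8 km, v_c = √(μ/r) = 17.052 km/s.
Vis-viva on the transfer ellipse at r = 4.5628×10^8 km gives v_t = √[μ(2/r − 1/a_t)] = 11.253 km/s.
Δv₁ = |v_t − v_c| = |11.253 − 17.052| = 5.799 km/s.

Δv₁ = 5.799 km/s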